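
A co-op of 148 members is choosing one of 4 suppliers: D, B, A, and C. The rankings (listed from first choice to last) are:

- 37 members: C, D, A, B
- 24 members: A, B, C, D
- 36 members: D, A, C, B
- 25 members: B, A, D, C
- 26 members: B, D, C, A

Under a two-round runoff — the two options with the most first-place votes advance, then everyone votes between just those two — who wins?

Round 1 first-place votes: D 36, B 51, A 24, C 37.
B and C advance.
Runoff: B is preferred to C by 75 voters; C by 73.
B wins the runoff.

B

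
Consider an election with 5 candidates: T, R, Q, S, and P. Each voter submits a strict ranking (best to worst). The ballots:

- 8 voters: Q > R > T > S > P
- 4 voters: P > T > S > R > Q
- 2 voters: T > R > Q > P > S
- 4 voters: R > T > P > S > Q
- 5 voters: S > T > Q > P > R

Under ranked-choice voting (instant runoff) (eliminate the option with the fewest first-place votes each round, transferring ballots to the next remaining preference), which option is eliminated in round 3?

R

Round 1: T 2, R 4, Q 8, S 5, P 4. Eliminate T.
Round 2: R 6, Q 8, S 5, P 4. Eliminate P.
Round 3: R 6, Q 8, S 9. Eliminate R.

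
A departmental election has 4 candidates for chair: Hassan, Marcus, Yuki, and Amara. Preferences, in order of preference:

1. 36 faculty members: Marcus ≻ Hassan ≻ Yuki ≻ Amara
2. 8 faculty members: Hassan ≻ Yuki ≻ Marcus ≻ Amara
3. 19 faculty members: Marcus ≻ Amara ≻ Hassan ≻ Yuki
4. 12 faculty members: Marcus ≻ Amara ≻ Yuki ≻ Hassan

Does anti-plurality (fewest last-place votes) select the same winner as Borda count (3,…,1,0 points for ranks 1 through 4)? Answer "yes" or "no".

yes

Anti-plurality — last-place votes: Hassan 12, Marcus 0, Yuki 19, Amara 44. Winner: Marcus.
Borda — scores: Hassan 115, Marcus 209, Yuki 64, Amara 62. Winner: Marcus.
The two methods agree.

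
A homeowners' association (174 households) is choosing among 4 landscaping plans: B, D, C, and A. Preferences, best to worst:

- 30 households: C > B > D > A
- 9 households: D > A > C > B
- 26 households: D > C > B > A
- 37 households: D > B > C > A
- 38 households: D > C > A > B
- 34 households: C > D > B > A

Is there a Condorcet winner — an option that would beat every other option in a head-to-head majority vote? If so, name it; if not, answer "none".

D

D vs B: 144–30 for D.
D vs C: 110–64 for D.
D vs A: 174–0 for D.
D beats every other option head-to-head.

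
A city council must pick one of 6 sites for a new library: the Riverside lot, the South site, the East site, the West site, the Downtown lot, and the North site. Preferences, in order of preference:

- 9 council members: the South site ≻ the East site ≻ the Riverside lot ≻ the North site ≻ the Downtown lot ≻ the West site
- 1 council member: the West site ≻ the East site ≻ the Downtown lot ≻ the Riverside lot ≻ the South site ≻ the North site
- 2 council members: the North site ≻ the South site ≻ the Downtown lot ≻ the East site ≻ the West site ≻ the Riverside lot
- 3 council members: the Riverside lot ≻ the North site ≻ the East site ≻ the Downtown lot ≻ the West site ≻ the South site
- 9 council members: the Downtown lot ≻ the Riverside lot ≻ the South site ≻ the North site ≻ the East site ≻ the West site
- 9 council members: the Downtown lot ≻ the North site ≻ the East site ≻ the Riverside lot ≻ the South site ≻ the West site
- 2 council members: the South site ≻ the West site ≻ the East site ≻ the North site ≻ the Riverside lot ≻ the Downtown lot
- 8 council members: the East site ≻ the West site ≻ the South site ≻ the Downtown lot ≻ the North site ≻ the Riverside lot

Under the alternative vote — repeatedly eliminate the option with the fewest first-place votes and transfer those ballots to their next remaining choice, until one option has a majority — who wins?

Round 1: the Riverside lot 3, the South site 11, the East site 8, the West site 1, the Downtown lot 18, the North site 2. Eliminate the West site.
Round 2: the Riverside lot 3, the South site 11, the East site 9, the Downtown lot 18, the North site 2. Eliminate the North site.
Round 3: the Riverside lot 3, the South site 13, the East site 9, the Downtown lot 18. Eliminate the Riverside lot.
Round 4: the South site 13, the East site 12, the Downtown lot 18. Eliminate the East site.
Round 5: the South site 21, the Downtown lot 22. The Downtown lot has a majority.

the Downtown lot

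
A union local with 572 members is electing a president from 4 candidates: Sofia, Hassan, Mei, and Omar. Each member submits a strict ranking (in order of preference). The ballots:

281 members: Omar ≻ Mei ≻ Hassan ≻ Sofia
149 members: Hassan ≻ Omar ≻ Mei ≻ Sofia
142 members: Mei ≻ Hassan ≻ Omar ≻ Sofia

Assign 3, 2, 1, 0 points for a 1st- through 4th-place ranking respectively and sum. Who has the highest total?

Sofia: 281·0 + 149·0 + 142·0 = 0
Hassan: 281·1 + 149·3 + 142·2 = 1012
Mei: 281·2 + 149·1 + 142·3 = 1137
Omar: 281·3 + 149·2 + 142·1 = 1283
Omar has the highest Borda score (1283).

Omar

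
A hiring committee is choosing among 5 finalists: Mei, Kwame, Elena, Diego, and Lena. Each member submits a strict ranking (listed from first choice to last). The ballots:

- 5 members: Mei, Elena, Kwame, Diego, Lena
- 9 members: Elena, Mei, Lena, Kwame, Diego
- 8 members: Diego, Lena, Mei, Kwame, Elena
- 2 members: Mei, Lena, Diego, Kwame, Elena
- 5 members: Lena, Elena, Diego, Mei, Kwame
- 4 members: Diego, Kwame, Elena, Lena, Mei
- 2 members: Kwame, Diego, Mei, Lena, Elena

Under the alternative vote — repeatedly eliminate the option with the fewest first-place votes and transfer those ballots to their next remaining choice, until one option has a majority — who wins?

Round 1: Mei 7, Kwame 2, Elena 9, Diego 12, Lena 5. Eliminate Kwame.
Round 2: Mei 7, Elena 9, Diego 14, Lena 5. Eliminate Lena.
Round 3: Mei 7, Elena 14, Diego 14. Eliminate Mei.
Round 4: Elena 19, Diego 16. Elena has a majority.

Elena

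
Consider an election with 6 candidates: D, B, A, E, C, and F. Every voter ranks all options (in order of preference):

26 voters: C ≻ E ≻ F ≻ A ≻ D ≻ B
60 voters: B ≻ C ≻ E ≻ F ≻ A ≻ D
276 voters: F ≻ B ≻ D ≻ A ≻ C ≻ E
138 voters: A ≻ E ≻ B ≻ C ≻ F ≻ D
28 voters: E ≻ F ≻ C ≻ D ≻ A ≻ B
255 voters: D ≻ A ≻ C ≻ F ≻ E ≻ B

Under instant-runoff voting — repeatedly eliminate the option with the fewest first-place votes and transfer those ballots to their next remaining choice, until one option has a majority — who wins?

F

Round 1: D 255, B 60, A 138, E 28, C 26, F 276. Eliminate C.
Round 2: D 255, B 60, A 138, E 54, F 276. Eliminate E.
Round 3: D 255, B 60, A 138, F 330. Eliminate B.
Round 4: D 255, A 138, F 390. Eliminate A.
Round 5: D 255, F 528. F has a majority.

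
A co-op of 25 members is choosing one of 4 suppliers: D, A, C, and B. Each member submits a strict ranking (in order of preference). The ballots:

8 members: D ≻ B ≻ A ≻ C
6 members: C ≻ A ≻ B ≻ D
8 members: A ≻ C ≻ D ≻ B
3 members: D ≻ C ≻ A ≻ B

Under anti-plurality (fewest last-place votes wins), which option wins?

A

Last-place votes: D 6, A 0, C 8, B 11.
A is ranked last by the fewest voters, so A wins.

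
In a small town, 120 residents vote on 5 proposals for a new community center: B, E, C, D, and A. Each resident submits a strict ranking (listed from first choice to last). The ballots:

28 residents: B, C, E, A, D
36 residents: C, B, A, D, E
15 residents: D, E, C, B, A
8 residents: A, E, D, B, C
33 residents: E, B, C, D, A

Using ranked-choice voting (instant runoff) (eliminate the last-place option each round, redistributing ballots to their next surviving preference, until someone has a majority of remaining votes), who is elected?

C

Round 1: B 28, E 33, C 36, D 15, A 8. Eliminate A.
Round 2: B 28, E 41, C 36, D 15. Eliminate D.
Round 3: B 28, E 56, C 36. Eliminate B.
Round 4: E 56, C 64. C has a majority.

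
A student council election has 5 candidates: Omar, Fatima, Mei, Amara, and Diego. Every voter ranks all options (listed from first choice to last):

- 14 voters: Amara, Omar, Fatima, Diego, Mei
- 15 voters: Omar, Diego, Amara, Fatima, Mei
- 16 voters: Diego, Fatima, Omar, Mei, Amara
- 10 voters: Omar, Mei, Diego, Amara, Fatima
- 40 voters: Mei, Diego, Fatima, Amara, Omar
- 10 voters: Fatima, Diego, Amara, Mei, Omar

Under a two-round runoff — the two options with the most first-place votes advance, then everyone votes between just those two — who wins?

Round 1 first-place votes: Omar 25, Fatima 10, Mei 40, Amara 14, Diego 16.
Mei and Omar advance.
Runoff: Mei is preferred to Omar by 50 voters; Omar by 55.
Omar wins the runoff.

Omar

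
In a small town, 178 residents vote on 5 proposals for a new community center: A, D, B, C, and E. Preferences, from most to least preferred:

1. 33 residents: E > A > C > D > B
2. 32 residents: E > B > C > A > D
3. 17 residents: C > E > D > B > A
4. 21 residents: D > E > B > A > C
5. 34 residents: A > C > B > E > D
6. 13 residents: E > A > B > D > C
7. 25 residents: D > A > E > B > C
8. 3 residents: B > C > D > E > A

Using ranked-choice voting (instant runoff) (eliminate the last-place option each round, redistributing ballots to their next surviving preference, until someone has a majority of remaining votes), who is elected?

E

Round 1: A 34, D 46, B 3, C 17, E 78. Eliminate B.
Round 2: A 34, D 46, C 20, E 78. Eliminate C.
Round 3: A 34, D 49, E 95. E has a majority.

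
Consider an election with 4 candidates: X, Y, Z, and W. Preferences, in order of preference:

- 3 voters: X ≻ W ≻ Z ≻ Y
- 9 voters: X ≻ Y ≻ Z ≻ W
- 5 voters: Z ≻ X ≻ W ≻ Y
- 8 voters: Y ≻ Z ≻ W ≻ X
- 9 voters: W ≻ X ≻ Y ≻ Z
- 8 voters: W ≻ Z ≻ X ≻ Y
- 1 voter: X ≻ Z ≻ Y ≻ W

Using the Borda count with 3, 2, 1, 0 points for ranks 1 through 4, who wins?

X: 3·3 + 9·3 + 5·2 + 8·0 + 9·2 + 8·1 + 1·3 = 75
Y: 3·0 + 9·2 + 5·0 + 8·3 + 9·1 + 8·0 + 1·1 = 52
Z: 3·1 + 9·1 + 5·3 + 8·2 + 9·0 + 8·2 + 1·2 = 61
W: 3·2 + 9·0 + 5·1 + 8·1 + 9·3 + 8·3 + 1·0 = 70
X has the highest Borda score (75).

X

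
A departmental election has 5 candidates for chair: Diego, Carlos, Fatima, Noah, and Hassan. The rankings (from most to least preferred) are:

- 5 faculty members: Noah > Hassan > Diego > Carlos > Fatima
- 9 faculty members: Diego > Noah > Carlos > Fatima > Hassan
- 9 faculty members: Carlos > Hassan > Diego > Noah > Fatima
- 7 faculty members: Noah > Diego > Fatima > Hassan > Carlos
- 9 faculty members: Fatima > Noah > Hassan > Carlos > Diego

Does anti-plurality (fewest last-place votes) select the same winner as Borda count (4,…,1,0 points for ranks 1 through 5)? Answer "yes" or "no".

Anti-plurality — last-place votes: Diego 9, Carlos 7, Fatima 14, Noah 0, Hassan 9. Winner: Noah.
Borda — scores: Diego 85, Carlos 68, Fatima 59, Noah 111, Hassan 67. Winner: Noah.
The two methods agree.

yes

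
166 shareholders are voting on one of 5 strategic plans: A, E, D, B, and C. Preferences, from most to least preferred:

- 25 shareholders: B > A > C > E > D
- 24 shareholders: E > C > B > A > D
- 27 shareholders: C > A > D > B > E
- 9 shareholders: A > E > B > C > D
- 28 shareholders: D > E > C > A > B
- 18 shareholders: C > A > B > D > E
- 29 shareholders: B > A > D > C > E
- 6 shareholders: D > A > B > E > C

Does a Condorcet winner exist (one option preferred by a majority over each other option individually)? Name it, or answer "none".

C vs A: 97–69 for C.
C vs E: 99–67 for C.
C vs D: 103–63 for C.
C vs B: 97–69 for C.
C beats every other option head-to-head.

C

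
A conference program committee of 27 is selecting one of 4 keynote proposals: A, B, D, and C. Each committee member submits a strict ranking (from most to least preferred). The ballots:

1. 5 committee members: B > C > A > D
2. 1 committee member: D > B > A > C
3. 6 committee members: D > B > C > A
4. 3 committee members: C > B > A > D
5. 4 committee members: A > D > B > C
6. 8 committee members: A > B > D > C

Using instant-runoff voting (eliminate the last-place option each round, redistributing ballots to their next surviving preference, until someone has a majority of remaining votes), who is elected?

B

Round 1: A 12, B 5, D 7, C 3. Eliminate C.
Round 2: A 12, B 8, D 7. Eliminate D.
Round 3: A 12, B 15. B has a majority.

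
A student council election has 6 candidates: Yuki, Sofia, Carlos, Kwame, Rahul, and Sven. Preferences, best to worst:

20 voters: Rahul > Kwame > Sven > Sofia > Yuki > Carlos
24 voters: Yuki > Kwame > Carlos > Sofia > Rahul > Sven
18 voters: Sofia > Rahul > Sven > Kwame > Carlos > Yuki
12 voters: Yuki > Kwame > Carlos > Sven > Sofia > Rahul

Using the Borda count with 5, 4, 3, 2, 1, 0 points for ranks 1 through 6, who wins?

Kwame

Yuki: 20·1 + 24·5 + 18·0 + 12·5 = 200
Sofia: 20·2 + 24·2 + 18·5 + 12·1 = 190
Carlos: 20·0 + 24·3 + 18·1 + 12·3 = 126
Kwame: 20·4 + 24·4 + 18·2 + 12·4 = 260
Rahul: 20·5 + 24·1 + 18·4 + 12·0 = 196
Sven: 20·3 + 24·0 + 18·3 + 12·2 = 138
Kwame has the highest Borda score (260).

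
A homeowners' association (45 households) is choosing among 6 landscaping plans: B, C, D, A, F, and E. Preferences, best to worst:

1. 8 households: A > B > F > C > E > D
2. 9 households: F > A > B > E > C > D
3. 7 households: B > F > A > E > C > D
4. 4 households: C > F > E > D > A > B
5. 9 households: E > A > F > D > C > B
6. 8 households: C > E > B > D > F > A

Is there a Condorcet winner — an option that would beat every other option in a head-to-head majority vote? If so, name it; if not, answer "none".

none

Checking pairwise contests:
A beats B 30–15.
B beats C 24–21.
B beats D 32–13.
F beats A 28–17.
B beats F 23–22.
B beats E 24–21.
Every option loses at least one head-to-head, so there is no Condorcet winner.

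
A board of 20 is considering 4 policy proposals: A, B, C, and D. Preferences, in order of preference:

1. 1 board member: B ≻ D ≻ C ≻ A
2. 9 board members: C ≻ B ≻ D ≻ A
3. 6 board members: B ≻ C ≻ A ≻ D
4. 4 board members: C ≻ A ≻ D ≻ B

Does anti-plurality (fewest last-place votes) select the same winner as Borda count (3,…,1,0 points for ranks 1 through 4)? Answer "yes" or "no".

Anti-plurality — last-place votes: A 10, B 4, C 0, D 6. Winner: C.
Borda — scores: A 14, B 39, C 52, D 15. Winner: C.
The two methods agree.

yes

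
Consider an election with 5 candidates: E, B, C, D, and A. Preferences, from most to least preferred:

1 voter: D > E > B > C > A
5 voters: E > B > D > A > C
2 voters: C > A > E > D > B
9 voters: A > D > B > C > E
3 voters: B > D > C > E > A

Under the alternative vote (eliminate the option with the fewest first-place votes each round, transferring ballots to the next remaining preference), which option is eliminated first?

Round 1: E 5, B 3, C 2, D 1, A 9. Eliminate D.

D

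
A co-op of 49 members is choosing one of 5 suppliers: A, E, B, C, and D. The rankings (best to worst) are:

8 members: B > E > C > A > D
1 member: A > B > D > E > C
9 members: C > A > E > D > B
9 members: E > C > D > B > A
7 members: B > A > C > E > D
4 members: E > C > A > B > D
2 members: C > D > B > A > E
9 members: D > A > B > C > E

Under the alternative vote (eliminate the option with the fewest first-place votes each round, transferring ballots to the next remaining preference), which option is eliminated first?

Round 1: A 1, E 13, B 15, C 11, D 9. Eliminate A.

A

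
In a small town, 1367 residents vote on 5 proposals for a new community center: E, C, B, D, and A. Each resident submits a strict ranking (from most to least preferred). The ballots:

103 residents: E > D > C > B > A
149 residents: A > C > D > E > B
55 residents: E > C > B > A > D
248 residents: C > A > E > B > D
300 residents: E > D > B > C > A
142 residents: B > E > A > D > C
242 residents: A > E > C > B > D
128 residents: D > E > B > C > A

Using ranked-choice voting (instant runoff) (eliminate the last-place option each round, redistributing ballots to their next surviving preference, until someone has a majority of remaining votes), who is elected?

E

Round 1: E 458, C 248, B 142, D 128, A 391. Eliminate D.
Round 2: E 586, C 248, B 142, A 391. Eliminate B.
Round 3: E 728, C 248, A 391. E has a majority.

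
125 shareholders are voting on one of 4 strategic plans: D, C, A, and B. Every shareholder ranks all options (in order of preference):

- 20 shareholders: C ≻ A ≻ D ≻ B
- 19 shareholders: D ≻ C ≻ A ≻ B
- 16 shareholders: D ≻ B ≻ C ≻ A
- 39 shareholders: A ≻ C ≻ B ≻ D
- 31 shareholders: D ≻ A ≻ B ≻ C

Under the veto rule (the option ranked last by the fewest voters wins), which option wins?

A

Last-place votes: D 39, C 31, A 16, B 39.
A is ranked last by the fewest voters, so A wins.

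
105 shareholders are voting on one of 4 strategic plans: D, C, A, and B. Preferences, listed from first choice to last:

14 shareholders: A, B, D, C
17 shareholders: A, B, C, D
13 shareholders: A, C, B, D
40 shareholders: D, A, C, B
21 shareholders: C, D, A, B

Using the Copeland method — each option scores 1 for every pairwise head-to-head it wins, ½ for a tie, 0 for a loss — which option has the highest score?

D: beats C, A, and B → score 3.
C: beats B; loses to D and A → score 1.
A: beats C and B; loses to D → score 2.
B: loses to D, C, and A → score 0.
D has the best pairwise record.

D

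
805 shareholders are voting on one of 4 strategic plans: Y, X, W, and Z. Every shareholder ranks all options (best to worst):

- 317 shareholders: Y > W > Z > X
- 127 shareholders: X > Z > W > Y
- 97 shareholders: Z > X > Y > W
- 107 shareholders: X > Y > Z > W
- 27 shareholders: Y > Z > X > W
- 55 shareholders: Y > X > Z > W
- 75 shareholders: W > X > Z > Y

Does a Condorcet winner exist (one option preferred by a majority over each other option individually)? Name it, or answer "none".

Checking pairwise contests:
X beats Y 406–399.
Z beats X 441–364.
Y beats W 603–202.
Y beats Z 506–299.
Every option loses at least one head-to-head, so there is no Condorcet winner.

none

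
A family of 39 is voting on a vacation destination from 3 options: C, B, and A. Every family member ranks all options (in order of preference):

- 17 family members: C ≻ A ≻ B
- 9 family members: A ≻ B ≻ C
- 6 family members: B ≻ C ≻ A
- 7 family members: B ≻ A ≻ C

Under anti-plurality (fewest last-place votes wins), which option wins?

A

Last-place votes: C 16, B 17, A 6.
A is ranked last by the fewest voters, so A wins.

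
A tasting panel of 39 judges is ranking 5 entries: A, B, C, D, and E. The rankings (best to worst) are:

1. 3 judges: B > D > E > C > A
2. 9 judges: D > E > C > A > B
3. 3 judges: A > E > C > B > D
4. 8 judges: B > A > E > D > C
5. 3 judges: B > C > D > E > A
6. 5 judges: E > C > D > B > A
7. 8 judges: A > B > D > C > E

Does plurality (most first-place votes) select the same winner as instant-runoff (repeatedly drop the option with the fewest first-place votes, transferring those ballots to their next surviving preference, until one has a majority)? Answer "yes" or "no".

Plurality — first-place votes: A 11, B 14, C 0, D 9, E 5. Winner: B.
Instant-runoff — R1 A 11, B 14, C 0, D 9, E 5 (C out); R2 A 11, B 14, D 9, E 5 (E out); R3 A 11, B 14, D 14 (A out); R4 B 25, D 14 (B winner). Winner: B.
The two methods agree.

yes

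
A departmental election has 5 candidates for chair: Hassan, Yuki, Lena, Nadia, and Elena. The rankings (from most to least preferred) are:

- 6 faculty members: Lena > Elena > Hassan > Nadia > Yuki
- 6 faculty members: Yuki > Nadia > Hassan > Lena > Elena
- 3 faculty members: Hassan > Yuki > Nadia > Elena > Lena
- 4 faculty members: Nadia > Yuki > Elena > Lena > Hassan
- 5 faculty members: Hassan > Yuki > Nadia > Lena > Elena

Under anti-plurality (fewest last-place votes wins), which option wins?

Nadia

Last-place votes: Hassan 4, Yuki 6, Lena 3, Nadia 0, Elena 11.
Nadia is ranked last by the fewest voters, so Nadia wins.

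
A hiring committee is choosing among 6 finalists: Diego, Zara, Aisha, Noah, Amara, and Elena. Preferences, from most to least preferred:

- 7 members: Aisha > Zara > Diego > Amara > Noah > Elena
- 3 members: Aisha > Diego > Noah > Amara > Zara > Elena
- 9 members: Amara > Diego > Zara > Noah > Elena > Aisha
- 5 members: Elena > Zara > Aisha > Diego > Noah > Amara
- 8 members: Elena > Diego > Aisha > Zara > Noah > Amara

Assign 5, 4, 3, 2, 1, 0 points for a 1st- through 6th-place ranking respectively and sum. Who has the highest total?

Diego: 7·3 + 3·4 + 9·4 + 5·2 + 8·4 = 111
Zara: 7·4 + 3·1 + 9·3 + 5·4 + 8·2 = 94
Aisha: 7·5 + 3·5 + 9·0 + 5·3 + 8·3 = 89
Noah: 7·1 + 3·3 + 9·2 + 5·1 + 8·1 = 47
Amara: 7·2 + 3·2 + 9·5 + 5·0 + 8·0 = 65
Elena: 7·0 + 3·0 + 9·1 + 5·5 + 8·5 = 74
Diego has the highest Borda score (111).

Diego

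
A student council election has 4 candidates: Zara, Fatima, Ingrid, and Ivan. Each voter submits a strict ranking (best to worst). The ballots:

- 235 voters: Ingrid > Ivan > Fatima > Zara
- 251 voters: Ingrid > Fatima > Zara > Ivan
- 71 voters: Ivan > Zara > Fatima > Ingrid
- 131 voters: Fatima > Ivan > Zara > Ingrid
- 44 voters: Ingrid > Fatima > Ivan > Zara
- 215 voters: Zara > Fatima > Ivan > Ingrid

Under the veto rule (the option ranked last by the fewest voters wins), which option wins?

Last-place votes: Zara 279, Fatima 0, Ingrid 417, Ivan 251.
Fatima is ranked last by the fewest voters, so Fatima wins.

Fatima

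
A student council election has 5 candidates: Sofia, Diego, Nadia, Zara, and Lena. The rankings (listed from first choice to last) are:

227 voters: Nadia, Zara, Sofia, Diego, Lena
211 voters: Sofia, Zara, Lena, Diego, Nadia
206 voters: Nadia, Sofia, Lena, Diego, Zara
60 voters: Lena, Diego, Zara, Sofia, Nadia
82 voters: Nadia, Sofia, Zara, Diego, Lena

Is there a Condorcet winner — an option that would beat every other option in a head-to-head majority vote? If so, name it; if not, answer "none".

Nadia vs Sofia: 515–271 for Nadia.
Nadia vs Diego: 515–271 for Nadia.
Nadia vs Zara: 515–271 for Nadia.
Nadia vs Lena: 515–271 for Nadia.
Nadia beats every other option head-to-head.

Nadia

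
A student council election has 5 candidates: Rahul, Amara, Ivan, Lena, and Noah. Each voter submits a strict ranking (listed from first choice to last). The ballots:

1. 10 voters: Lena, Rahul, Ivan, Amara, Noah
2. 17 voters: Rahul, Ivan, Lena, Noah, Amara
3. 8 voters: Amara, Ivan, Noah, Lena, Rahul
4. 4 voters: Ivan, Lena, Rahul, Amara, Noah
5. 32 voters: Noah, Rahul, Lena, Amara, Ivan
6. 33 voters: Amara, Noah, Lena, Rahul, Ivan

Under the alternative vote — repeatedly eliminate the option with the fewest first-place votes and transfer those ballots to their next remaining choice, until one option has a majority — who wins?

Round 1: Rahul 17, Amara 41, Ivan 4, Lena 10, Noah 32. Eliminate Ivan.
Round 2: Rahul 17, Amara 41, Lena 14, Noah 32. Eliminate Lena.
Round 3: Rahul 31, Amara 41, Noah 32. Eliminate Rahul.
Round 4: Amara 55, Noah 49. Amara has a majority.

Amara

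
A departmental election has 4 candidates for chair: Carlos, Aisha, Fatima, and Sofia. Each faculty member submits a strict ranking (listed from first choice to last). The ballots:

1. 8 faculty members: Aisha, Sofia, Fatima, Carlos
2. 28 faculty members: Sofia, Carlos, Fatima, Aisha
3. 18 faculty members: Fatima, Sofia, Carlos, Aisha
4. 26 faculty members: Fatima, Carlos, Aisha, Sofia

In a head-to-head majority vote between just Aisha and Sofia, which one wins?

Voters preferring Aisha to Sofia: 34; preferring Sofia to Aisha: 46.
Sofia wins the head-to-head.

Sofia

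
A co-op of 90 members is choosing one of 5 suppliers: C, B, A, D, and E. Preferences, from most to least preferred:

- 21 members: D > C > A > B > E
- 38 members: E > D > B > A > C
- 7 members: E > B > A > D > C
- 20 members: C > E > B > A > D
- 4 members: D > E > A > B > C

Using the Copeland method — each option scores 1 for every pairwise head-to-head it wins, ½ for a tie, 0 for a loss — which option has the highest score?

C: loses to B, A, D, and E → score 0.
B: beats C and A; loses to D and E → score 2.
A: beats C; loses to B, D, and E → score 1.
D: beats C, B, and A; loses to E → score 3.
E: beats C, B, A, and D → score 4.
E has the best pairwise record.

E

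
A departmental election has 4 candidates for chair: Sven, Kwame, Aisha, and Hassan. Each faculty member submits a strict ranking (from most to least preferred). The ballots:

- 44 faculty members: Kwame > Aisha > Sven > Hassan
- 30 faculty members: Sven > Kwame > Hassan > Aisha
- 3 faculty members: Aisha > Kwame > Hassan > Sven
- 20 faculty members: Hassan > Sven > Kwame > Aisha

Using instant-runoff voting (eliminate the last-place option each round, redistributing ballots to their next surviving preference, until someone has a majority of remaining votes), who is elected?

Sven

Round 1: Sven 30, Kwame 44, Aisha 3, Hassan 20. Eliminate Aisha.
Round 2: Sven 30, Kwame 47, Hassan 20. Eliminate Hassan.
Round 3: Sven 50, Kwame 47. Sven has a majority.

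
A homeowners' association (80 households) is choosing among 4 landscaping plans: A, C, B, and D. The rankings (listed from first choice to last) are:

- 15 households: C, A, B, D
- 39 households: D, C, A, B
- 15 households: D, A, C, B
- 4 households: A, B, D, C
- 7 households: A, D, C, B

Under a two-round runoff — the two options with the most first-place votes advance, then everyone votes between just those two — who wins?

D

Round 1 first-place votes: A 11, C 15, B 0, D 54.
D and C advance.
Runoff: D is preferred to C by 65 voters; C by 15.
D wins the runoff.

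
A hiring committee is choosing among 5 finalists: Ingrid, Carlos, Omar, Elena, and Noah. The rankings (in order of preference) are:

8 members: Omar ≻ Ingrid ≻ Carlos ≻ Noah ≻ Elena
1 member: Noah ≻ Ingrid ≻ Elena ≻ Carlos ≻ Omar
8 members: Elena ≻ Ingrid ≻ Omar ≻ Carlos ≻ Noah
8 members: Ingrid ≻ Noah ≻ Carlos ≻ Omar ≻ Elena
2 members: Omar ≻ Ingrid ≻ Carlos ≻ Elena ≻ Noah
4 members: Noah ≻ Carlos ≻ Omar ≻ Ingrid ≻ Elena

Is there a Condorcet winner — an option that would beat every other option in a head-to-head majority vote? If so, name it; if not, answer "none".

Ingrid vs Carlos: 27–4 for Ingrid.
Ingrid vs Omar: 17–14 for Ingrid.
Ingrid vs Elena: 23–8 for Ingrid.
Ingrid vs Noah: 26–5 for Ingrid.
Ingrid beats every other option head-to-head.

Ingrid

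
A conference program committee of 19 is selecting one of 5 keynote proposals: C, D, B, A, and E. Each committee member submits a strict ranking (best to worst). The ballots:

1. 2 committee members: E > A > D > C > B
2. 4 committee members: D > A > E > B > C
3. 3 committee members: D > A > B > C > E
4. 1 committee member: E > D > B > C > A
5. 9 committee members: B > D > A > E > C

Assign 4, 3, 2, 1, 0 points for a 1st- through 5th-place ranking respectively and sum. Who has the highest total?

D

C: 2·1 + 4·0 + 3·1 + 1·1 + 9·0 = 6
D: 2·2 + 4·4 + 3·4 + 1·3 + 9·3 = 62
B: 2·0 + 4·1 + 3·2 + 1·2 + 9·4 = 48
A: 2·3 + 4·3 + 3·3 + 1·0 + 9·2 = 45
E: 2·4 + 4·2 + 3·0 + 1·4 + 9·1 = 29
D has the highest Borda score (62).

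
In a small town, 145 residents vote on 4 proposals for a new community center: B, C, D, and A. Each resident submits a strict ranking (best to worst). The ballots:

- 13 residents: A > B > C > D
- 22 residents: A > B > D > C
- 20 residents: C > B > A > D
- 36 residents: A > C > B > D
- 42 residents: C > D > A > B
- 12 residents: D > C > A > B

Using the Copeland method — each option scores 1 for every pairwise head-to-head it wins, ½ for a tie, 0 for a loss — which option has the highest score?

C

B: beats D; loses to C and A → score 1.
C: beats B, D, and A → score 3.
D: loses to B, C, and A → score 0.
A: beats B and D; loses to C → score 2.
C has the best pairwise record.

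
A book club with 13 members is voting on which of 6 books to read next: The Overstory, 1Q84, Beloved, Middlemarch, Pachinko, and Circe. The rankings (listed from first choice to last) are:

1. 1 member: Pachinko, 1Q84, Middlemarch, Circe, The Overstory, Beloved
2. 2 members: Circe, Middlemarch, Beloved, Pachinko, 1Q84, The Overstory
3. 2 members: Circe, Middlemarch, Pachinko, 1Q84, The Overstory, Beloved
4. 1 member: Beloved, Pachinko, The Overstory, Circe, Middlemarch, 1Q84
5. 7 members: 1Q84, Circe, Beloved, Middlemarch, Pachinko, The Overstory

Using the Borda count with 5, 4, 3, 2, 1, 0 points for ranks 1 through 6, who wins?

Circe

The Overstory: 1·1 + 2·0 + 2·1 + 1·3 + 7·0 = 6
1Q84: 1·4 + 2·1 + 2·2 + 1·0 + 7·5 = 45
Beloved: 1·0 + 2·3 + 2·0 + 1·5 + 7·3 = 32
Middlemarch: 1·3 + 2·4 + 2·4 + 1·1 + 7·2 = 34
Pachinko: 1·5 + 2·2 + 2·3 + 1·4 + 7·1 = 26
Circe: 1·2 + 2·5 + 2·5 + 1·2 + 7·4 = 52
Circe has the highest Borda score (52).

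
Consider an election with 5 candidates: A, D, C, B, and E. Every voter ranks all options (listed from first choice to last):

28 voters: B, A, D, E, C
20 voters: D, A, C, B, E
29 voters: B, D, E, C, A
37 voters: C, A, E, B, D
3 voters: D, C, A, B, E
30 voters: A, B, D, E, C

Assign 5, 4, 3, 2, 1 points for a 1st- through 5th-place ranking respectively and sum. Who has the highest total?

A

A: 28·4 + 20·4 + 29·1 + 37·4 + 3·3 + 30·5 = 528
D: 28·3 + 20·5 + 29·4 + 37·1 + 3·5 + 30·3 = 442
C: 28·1 + 20·3 + 29·2 + 37·5 + 3·4 + 30·1 = 373
B: 28·5 + 20·2 + 29·5 + 37·2 + 3·2 + 30·4 = 525
E: 28·2 + 20·1 + 29·3 + 37·3 + 3·1 + 30·2 = 337
A has the highest Borda score (528).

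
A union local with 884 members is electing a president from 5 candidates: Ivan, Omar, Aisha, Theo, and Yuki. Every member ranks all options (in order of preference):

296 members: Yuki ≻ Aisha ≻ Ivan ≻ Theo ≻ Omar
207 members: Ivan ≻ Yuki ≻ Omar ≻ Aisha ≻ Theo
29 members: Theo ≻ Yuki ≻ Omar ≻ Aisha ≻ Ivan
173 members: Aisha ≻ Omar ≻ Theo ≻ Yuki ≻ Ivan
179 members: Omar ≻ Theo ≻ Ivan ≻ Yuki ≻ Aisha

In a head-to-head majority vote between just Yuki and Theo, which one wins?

Yuki

Voters preferring Yuki to Theo: 503; preferring Theo to Yuki: 381.
Yuki wins the head-to-head.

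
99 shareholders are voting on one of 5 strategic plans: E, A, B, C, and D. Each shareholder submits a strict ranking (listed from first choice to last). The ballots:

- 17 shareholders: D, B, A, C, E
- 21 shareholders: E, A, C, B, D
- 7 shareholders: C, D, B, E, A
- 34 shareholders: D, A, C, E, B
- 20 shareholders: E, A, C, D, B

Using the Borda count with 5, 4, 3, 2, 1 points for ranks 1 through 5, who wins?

A

E: 17·1 + 21·5 + 7·2 + 34·2 + 20·5 = 304
A: 17·3 + 21·4 + 7·1 + 34·4 + 20·4 = 358
B: 17·4 + 21·2 + 7·3 + 34·1 + 20·1 = 185
C: 17·2 + 21·3 + 7·5 + 34·3 + 20·3 = 294
D: 17·5 + 21·1 + 7·4 + 34·5 + 20·2 = 344
A has the highest Borda score (358).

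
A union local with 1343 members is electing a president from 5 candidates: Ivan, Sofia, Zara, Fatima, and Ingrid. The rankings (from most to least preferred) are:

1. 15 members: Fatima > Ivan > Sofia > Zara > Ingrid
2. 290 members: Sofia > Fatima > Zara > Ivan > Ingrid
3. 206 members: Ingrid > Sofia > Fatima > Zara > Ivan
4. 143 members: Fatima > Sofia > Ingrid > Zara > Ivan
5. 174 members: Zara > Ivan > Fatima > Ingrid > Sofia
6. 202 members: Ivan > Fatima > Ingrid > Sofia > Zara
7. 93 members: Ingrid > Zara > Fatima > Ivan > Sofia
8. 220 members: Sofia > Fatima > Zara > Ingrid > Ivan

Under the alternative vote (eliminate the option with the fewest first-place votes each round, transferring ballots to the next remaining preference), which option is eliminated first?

Fatima

Round 1: Ivan 202, Sofia 510, Zara 174, Fatima 158, Ingrid 299. Eliminate Fatima.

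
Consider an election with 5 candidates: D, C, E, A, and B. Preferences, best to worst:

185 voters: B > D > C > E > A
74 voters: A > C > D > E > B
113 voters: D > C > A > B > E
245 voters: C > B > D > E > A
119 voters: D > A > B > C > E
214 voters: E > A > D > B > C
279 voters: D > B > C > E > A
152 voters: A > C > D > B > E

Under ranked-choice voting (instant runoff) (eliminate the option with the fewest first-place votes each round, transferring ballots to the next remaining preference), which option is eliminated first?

B

Round 1: D 511, C 245, E 214, A 226, B 185. Eliminate B.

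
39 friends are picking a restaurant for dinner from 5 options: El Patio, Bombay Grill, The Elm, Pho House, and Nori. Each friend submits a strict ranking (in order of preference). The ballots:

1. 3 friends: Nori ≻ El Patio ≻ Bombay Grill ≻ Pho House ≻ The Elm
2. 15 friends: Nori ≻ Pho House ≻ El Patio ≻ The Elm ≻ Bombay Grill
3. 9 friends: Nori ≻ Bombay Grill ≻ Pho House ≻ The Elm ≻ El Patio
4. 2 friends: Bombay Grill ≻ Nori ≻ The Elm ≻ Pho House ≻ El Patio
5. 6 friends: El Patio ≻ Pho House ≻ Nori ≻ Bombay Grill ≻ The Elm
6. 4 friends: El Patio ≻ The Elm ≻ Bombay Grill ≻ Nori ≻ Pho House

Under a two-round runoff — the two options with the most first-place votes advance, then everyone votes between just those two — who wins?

Round 1 first-place votes: El Patio 10, Bombay Grill 2, The Elm 0, Pho House 0, Nori 27.
Nori and El Patio advance.
Runoff: Nori is preferred to El Patio by 29 voters; El Patio by 10.
Nori wins the runoff.

Nori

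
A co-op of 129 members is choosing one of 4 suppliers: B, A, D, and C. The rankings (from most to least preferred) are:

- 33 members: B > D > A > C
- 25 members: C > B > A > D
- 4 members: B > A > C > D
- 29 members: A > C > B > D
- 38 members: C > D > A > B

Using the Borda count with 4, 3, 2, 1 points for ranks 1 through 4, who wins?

C

B: 33·4 + 25·3 + 4·4 + 29·2 + 38·1 = 319
A: 33·2 + 25·2 + 4·3 + 29·4 + 38·2 = 320
D: 33·3 + 25·1 + 4·1 + 29·1 + 38·3 = 271
C: 33·1 + 25·4 + 4·2 + 29·3 + 38·4 = 380
C has the highest Borda score (380).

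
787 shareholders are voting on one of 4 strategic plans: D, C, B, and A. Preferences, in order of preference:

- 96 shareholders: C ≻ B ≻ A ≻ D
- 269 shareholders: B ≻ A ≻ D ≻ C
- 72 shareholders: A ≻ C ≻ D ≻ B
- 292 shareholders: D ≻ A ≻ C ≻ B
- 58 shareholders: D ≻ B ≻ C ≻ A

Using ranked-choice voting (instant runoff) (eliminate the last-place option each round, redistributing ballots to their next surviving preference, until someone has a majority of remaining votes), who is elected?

Round 1: D 350, C 96, B 269, A 72. Eliminate A.
Round 2: D 350, C 168, B 269. Eliminate C.
Round 3: D 422, B 365. D has a majority.

D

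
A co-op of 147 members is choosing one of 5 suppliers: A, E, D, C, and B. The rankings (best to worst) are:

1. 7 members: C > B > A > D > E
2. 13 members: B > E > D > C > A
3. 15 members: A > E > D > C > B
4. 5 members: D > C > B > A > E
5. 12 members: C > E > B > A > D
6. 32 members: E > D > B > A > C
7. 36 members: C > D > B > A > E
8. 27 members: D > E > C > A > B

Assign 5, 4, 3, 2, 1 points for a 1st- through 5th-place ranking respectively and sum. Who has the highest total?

D

A: 7·3 + 13·1 + 15·5 + 5·2 + 12·2 + 32·2 + 36·2 + 27·2 = 333
E: 7·1 + 13·4 + 15·4 + 5·1 + 12·4 + 32·5 + 36·1 + 27·4 = 476
D: 7·2 + 13·3 + 15·3 + 5·5 + 12·1 + 32·4 + 36·4 + 27·5 = 542
C: 7·5 + 13·2 + 15·2 + 5·4 + 12·5 + 32·1 + 36·5 + 27·3 = 464
B: 7·4 + 13·5 + 15·1 + 5·3 + 12·3 + 32·3 + 36·3 + 27·1 = 390
D has the highest Borda score (542).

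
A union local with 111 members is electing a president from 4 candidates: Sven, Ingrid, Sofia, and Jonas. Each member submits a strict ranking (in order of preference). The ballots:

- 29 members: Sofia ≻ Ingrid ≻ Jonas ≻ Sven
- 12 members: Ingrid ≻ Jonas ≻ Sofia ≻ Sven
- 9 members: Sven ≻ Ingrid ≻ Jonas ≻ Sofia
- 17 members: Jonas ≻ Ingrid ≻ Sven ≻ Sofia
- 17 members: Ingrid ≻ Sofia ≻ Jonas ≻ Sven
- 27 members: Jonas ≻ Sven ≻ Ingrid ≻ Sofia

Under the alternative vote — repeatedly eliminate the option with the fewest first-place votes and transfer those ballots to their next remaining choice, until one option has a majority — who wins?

Round 1: Sven 9, Ingrid 29, Sofia 29, Jonas 44. Eliminate Sven.
Round 2: Ingrid 38, Sofia 29, Jonas 44. Eliminate Sofia.
Round 3: Ingrid 67, Jonas 44. Ingrid has a majority.

Ingrid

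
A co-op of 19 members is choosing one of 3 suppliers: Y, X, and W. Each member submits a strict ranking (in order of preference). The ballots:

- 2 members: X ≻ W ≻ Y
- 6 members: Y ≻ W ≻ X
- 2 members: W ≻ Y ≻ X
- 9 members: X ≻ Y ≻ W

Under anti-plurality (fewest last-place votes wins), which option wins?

Y

Last-place votes: Y 2, X 8, W 9.
Y is ranked last by the fewest voters, so Y wins.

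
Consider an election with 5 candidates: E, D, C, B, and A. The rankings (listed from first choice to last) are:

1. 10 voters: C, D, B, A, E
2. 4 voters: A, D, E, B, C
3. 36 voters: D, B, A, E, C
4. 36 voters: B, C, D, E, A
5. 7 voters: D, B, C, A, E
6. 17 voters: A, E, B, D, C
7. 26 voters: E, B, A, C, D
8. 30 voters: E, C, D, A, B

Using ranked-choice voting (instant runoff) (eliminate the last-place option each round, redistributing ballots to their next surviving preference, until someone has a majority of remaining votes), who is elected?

D

Round 1: E 56, D 43, C 10, B 36, A 21. Eliminate C.
Round 2: E 56, D 53, B 36, A 21. Eliminate A.
Round 3: E 73, D 57, B 36. Eliminate B.
Round 4: E 73, D 93. D has a majority.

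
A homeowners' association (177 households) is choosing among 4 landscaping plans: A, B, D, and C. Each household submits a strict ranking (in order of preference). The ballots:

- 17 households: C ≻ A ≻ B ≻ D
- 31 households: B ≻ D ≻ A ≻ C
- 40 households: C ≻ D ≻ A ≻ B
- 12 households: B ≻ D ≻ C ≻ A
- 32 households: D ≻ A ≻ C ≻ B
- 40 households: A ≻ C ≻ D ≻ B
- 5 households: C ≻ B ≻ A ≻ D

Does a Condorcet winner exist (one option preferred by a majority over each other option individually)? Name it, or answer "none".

Checking pairwise contests:
D beats A 115–62.
A beats B 129–48.
C beats D 102–75.
A beats C 103–74.
Every option loses at least one head-to-head, so there is no Condorcet winner.

none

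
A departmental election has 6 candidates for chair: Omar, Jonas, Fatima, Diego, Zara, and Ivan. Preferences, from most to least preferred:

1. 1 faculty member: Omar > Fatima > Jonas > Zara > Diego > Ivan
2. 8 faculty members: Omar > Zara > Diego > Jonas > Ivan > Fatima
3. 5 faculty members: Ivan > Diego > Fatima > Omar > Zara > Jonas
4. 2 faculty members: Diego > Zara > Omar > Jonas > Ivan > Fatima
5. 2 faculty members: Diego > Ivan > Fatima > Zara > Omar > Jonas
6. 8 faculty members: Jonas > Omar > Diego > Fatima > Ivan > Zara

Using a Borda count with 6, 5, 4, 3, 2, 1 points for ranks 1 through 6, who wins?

Omar: 1·6 + 8·6 + 5·3 + 2·4 + 2·2 + 8·5 = 121
Jonas: 1·4 + 8·3 + 5·1 + 2·3 + 2·1 + 8·6 = 89
Fatima: 1·5 + 8·1 + 5·4 + 2·1 + 2·4 + 8·3 = 67
Diego: 1·2 + 8·4 + 5·5 + 2·6 + 2·6 + 8·4 = 115
Zara: 1·3 + 8·5 + 5·2 + 2·5 + 2·3 + 8·1 = 77
Ivan: 1·1 + 8·2 + 5·6 + 2·2 + 2·5 + 8·2 = 77
Omar has the highest Borda score (121).

Omar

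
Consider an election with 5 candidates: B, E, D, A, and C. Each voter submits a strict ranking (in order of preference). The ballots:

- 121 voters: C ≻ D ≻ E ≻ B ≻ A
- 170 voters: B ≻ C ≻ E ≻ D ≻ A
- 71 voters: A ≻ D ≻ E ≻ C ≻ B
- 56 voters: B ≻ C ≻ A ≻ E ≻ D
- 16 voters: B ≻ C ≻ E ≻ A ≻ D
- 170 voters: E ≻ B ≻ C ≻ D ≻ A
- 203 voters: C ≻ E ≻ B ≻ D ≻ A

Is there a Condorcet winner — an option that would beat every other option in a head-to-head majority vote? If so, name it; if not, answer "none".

none

Checking pairwise contests:
E beats B 565–242.
C beats E 566–241.
B beats D 615–192.
B beats A 736–71.
B beats C 412–395.
Every option loses at least one head-to-head, so there is no Condorcet winner.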